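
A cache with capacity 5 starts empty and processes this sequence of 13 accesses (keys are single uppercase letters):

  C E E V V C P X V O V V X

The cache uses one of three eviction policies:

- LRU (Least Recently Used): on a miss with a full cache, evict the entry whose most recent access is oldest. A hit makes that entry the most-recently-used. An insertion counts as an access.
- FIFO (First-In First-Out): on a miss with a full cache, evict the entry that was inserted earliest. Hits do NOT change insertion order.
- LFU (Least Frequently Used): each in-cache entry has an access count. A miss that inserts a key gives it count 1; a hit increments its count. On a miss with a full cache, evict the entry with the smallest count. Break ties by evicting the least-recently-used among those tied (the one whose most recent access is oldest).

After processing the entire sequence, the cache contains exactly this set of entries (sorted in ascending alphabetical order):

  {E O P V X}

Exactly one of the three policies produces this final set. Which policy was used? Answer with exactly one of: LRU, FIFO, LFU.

Answer: FIFO

Derivation:
Simulating under each policy and comparing final sets:
  LRU: final set = {C O P V X} -> differs
  FIFO: final set = {E O P V X} -> MATCHES target
  LFU: final set = {C E O V X} -> differs
Only FIFO produces the target set.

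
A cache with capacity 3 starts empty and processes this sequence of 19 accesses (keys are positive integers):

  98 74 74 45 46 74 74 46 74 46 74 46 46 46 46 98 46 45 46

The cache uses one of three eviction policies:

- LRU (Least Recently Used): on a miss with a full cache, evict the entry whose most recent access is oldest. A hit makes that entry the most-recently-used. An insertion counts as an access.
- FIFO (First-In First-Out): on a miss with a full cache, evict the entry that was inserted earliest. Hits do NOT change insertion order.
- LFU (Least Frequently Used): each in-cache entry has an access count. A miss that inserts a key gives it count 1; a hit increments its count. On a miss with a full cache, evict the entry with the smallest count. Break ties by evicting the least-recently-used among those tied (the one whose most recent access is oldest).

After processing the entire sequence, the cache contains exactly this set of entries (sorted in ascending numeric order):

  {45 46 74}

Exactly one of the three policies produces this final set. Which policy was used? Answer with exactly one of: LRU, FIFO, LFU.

Simulating under each policy and comparing final sets:
  LRU: final set = {45 46 98} -> differs
  FIFO: final set = {45 46 98} -> differs
  LFU: final set = {45 46 74} -> MATCHES target
Only LFU produces the target set.

Answer: LFU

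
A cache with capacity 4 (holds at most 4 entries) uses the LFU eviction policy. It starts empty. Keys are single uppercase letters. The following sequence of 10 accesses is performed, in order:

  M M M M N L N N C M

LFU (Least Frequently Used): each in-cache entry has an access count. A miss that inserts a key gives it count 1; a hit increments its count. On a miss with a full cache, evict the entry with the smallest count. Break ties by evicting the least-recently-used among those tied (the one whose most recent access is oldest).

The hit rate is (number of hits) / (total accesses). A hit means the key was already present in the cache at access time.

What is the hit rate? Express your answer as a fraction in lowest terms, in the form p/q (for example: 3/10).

Answer: 3/5

Derivation:
LFU simulation (capacity=4):
  1. access M: MISS. Cache: [M(c=1)]
  2. access M: HIT, count now 2. Cache: [M(c=2)]
  3. access M: HIT, count now 3. Cache: [M(c=3)]
  4. access M: HIT, count now 4. Cache: [M(c=4)]
  5. access N: MISS. Cache: [N(c=1) M(c=4)]
  6. access L: MISS. Cache: [N(c=1) L(c=1) M(c=4)]
  7. access N: HIT, count now 2. Cache: [L(c=1) N(c=2) M(c=4)]
  8. access N: HIT, count now 3. Cache: [L(c=1) N(c=3) M(c=4)]
  9. access C: MISS. Cache: [L(c=1) C(c=1) N(c=3) M(c=4)]
  10. access M: HIT, count now 5. Cache: [L(c=1) C(c=1) N(c=3) M(c=5)]
Total: 6 hits, 4 misses, 0 evictions

Hit rate = 6/10 = 3/5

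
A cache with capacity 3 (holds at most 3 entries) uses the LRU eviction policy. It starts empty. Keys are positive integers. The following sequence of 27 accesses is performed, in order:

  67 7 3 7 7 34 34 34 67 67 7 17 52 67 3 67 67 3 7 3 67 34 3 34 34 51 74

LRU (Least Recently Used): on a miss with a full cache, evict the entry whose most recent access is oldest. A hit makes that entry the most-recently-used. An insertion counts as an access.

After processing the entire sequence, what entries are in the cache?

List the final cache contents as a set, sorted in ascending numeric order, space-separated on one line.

LRU simulation (capacity=3):
  1. access 67: MISS. Cache (LRU->MRU): [67]
  2. access 7: MISS. Cache (LRU->MRU): [67 7]
  3. access 3: MISS. Cache (LRU->MRU): [67 7 3]
  4. access 7: HIT. Cache (LRU->MRU): [67 3 7]
  5. access 7: HIT. Cache (LRU->MRU): [67 3 7]
  6. access 34: MISS, evict 67. Cache (LRU->MRU): [3 7 34]
  7. access 34: HIT. Cache (LRU->MRU): [3 7 34]
  8. access 34: HIT. Cache (LRU->MRU): [3 7 34]
  9. access 67: MISS, evict 3. Cache (LRU->MRU): [7 34 67]
  10. access 67: HIT. Cache (LRU->MRU): [7 34 67]
  11. access 7: HIT. Cache (LRU->MRU): [34 67 7]
  12. access 17: MISS, evict 34. Cache (LRU->MRU): [67 7 17]
  13. access 52: MISS, evict 67. Cache (LRU->MRU): [7 17 52]
  14. access 67: MISS, evict 7. Cache (LRU->MRU): [17 52 67]
  15. access 3: MISS, evict 17. Cache (LRU->MRU): [52 67 3]
  16. access 67: HIT. Cache (LRU->MRU): [52 3 67]
  17. access 67: HIT. Cache (LRU->MRU): [52 3 67]
  18. access 3: HIT. Cache (LRU->MRU): [52 67 3]
  19. access 7: MISS, evict 52. Cache (LRU->MRU): [67 3 7]
  20. access 3: HIT. Cache (LRU->MRU): [67 7 3]
  21. access 67: HIT. Cache (LRU->MRU): [7 3 67]
  22. access 34: MISS, evict 7. Cache (LRU->MRU): [3 67 34]
  23. access 3: HIT. Cache (LRU->MRU): [67 34 3]
  24. access 34: HIT. Cache (LRU->MRU): [67 3 34]
  25. access 34: HIT. Cache (LRU->MRU): [67 3 34]
  26. access 51: MISS, evict 67. Cache (LRU->MRU): [3 34 51]
  27. access 74: MISS, evict 3. Cache (LRU->MRU): [34 51 74]
Total: 14 hits, 13 misses, 10 evictions

Answer: 34 51 74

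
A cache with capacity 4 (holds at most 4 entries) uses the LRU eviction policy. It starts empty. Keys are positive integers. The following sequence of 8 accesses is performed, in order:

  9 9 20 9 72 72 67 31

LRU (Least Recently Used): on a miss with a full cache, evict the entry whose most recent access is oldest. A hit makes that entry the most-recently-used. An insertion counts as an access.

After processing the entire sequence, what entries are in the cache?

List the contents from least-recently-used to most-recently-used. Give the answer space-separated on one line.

LRU simulation (capacity=4):
  1. access 9: MISS. Cache (LRU->MRU): [9]
  2. access 9: HIT. Cache (LRU->MRU): [9]
  3. access 20: MISS. Cache (LRU->MRU): [9 20]
  4. access 9: HIT. Cache (LRU->MRU): [20 9]
  5. access 72: MISS. Cache (LRU->MRU): [20 9 72]
  6. access 72: HIT. Cache (LRU->MRU): [20 9 72]
  7. access 67: MISS. Cache (LRU->MRU): [20 9 72 67]
  8. access 31: MISS, evict 20. Cache (LRU->MRU): [9 72 67 31]
Total: 3 hits, 5 misses, 1 evictions

Answer: 9 72 67 31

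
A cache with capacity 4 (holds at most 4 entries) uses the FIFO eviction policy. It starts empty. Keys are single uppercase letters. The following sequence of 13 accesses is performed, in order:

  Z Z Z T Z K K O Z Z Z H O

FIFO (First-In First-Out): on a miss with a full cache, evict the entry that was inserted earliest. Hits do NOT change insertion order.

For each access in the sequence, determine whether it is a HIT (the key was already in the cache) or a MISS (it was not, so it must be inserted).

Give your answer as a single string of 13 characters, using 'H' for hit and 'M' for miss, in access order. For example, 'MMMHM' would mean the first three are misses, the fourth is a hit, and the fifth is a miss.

Answer: MHHMHMHMHHHMH

Derivation:
FIFO simulation (capacity=4):
  1. access Z: MISS. Cache (old->new): [Z]
  2. access Z: HIT. Cache (old->new): [Z]
  3. access Z: HIT. Cache (old->new): [Z]
  4. access T: MISS. Cache (old->new): [Z T]
  5. access Z: HIT. Cache (old->new): [Z T]
  6. access K: MISS. Cache (old->new): [Z T K]
  7. access K: HIT. Cache (old->new): [Z T K]
  8. access O: MISS. Cache (old->new): [Z T K O]
  9. access Z: HIT. Cache (old->new): [Z T K O]
  10. access Z: HIT. Cache (old->new): [Z T K O]
  11. access Z: HIT. Cache (old->new): [Z T K O]
  12. access H: MISS, evict Z. Cache (old->new): [T K O H]
  13. access O: HIT. Cache (old->new): [T K O H]
Total: 8 hits, 5 misses, 1 evictions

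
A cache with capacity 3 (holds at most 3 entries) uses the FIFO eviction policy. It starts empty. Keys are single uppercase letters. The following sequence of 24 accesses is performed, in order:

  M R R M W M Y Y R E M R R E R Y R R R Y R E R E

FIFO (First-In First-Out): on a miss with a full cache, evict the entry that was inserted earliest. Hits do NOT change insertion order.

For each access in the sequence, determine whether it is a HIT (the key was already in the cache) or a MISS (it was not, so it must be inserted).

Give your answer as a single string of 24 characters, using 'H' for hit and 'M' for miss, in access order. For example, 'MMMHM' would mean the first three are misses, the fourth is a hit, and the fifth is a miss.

FIFO simulation (capacity=3):
  1. access M: MISS. Cache (old->new): [M]
  2. access R: MISS. Cache (old->new): [M R]
  3. access R: HIT. Cache (old->new): [M R]
  4. access M: HIT. Cache (old->new): [M R]
  5. access W: MISS. Cache (old->new): [M R W]
  6. access M: HIT. Cache (old->new): [M R W]
  7. access Y: MISS, evict M. Cache (old->new): [R W Y]
  8. access Y: HIT. Cache (old->new): [R W Y]
  9. access R: HIT. Cache (old->new): [R W Y]
  10. access E: MISS, evict R. Cache (old->new): [W Y E]
  11. access M: MISS, evict W. Cache (old->new): [Y E M]
  12. access R: MISS, evict Y. Cache (old->new): [E M R]
  13. access R: HIT. Cache (old->new): [E M R]
  14. access E: HIT. Cache (old->new): [E M R]
  15. access R: HIT. Cache (old->new): [E M R]
  16. access Y: MISS, evict E. Cache (old->new): [M R Y]
  17. access R: HIT. Cache (old->new): [M R Y]
  18. access R: HIT. Cache (old->new): [M R Y]
  19. access R: HIT. Cache (old->new): [M R Y]
  20. access Y: HIT. Cache (old->new): [M R Y]
  21. access R: HIT. Cache (old->new): [M R Y]
  22. access E: MISS, evict M. Cache (old->new): [R Y E]
  23. access R: HIT. Cache (old->new): [R Y E]
  24. access E: HIT. Cache (old->new): [R Y E]
Total: 15 hits, 9 misses, 6 evictions

Answer: MMHHMHMHHMMMHHHMHHHHHMHH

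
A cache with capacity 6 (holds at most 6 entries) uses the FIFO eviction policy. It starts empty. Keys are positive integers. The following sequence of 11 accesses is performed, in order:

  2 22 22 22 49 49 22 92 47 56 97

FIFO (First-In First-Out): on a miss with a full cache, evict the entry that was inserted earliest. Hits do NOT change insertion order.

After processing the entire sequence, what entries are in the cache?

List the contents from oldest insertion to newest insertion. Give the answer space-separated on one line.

FIFO simulation (capacity=6):
  1. access 2: MISS. Cache (old->new): [2]
  2. access 22: MISS. Cache (old->new): [2 22]
  3. access 22: HIT. Cache (old->new): [2 22]
  4. access 22: HIT. Cache (old->new): [2 22]
  5. access 49: MISS. Cache (old->new): [2 22 49]
  6. access 49: HIT. Cache (old->new): [2 22 49]
  7. access 22: HIT. Cache (old->new): [2 22 49]
  8. access 92: MISS. Cache (old->new): [2 22 49 92]
  9. access 47: MISS. Cache (old->new): [2 22 49 92 47]
  10. access 56: MISS. Cache (old->new): [2 22 49 92 47 56]
  11. access 97: MISS, evict 2. Cache (old->new): [22 49 92 47 56 97]
Total: 4 hits, 7 misses, 1 evictions

Answer: 22 49 92 47 56 97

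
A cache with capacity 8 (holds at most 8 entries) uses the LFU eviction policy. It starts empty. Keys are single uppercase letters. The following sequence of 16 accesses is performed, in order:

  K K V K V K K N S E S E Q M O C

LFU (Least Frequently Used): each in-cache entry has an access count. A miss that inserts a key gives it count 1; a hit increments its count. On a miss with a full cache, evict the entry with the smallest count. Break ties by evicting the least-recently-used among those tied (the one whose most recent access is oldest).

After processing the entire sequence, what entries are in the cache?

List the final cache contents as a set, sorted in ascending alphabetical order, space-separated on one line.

Answer: C E K M O Q S V

Derivation:
LFU simulation (capacity=8):
  1. access K: MISS. Cache: [K(c=1)]
  2. access K: HIT, count now 2. Cache: [K(c=2)]
  3. access V: MISS. Cache: [V(c=1) K(c=2)]
  4. access K: HIT, count now 3. Cache: [V(c=1) K(c=3)]
  5. access V: HIT, count now 2. Cache: [V(c=2) K(c=3)]
  6. access K: HIT, count now 4. Cache: [V(c=2) K(c=4)]
  7. access K: HIT, count now 5. Cache: [V(c=2) K(c=5)]
  8. access N: MISS. Cache: [N(c=1) V(c=2) K(c=5)]
  9. access S: MISS. Cache: [N(c=1) S(c=1) V(c=2) K(c=5)]
  10. access E: MISS. Cache: [N(c=1) S(c=1) E(c=1) V(c=2) K(c=5)]
  11. access S: HIT, count now 2. Cache: [N(c=1) E(c=1) V(c=2) S(c=2) K(c=5)]
  12. access E: HIT, count now 2. Cache: [N(c=1) V(c=2) S(c=2) E(c=2) K(c=5)]
  13. access Q: MISS. Cache: [N(c=1) Q(c=1) V(c=2) S(c=2) E(c=2) K(c=5)]
  14. access M: MISS. Cache: [N(c=1) Q(c=1) M(c=1) V(c=2) S(c=2) E(c=2) K(c=5)]
  15. access O: MISS. Cache: [N(c=1) Q(c=1) M(c=1) O(c=1) V(c=2) S(c=2) E(c=2) K(c=5)]
  16. access C: MISS, evict N(c=1). Cache: [Q(c=1) M(c=1) O(c=1) C(c=1) V(c=2) S(c=2) E(c=2) K(c=5)]
Total: 7 hits, 9 misses, 1 evictions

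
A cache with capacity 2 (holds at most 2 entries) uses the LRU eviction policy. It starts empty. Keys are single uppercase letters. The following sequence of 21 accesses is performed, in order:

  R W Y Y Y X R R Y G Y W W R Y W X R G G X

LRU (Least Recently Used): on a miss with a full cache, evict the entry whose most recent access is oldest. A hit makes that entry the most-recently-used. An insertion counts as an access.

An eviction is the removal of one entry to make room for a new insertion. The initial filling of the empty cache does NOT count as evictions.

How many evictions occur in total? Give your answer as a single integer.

Answer: 13

Derivation:
LRU simulation (capacity=2):
  1. access R: MISS. Cache (LRU->MRU): [R]
  2. access W: MISS. Cache (LRU->MRU): [R W]
  3. access Y: MISS, evict R. Cache (LRU->MRU): [W Y]
  4. access Y: HIT. Cache (LRU->MRU): [W Y]
  5. access Y: HIT. Cache (LRU->MRU): [W Y]
  6. access X: MISS, evict W. Cache (LRU->MRU): [Y X]
  7. access R: MISS, evict Y. Cache (LRU->MRU): [X R]
  8. access R: HIT. Cache (LRU->MRU): [X R]
  9. access Y: MISS, evict X. Cache (LRU->MRU): [R Y]
  10. access G: MISS, evict R. Cache (LRU->MRU): [Y G]
  11. access Y: HIT. Cache (LRU->MRU): [G Y]
  12. access W: MISS, evict G. Cache (LRU->MRU): [Y W]
  13. access W: HIT. Cache (LRU->MRU): [Y W]
  14. access R: MISS, evict Y. Cache (LRU->MRU): [W R]
  15. access Y: MISS, evict W. Cache (LRU->MRU): [R Y]
  16. access W: MISS, evict R. Cache (LRU->MRU): [Y W]
  17. access X: MISS, evict Y. Cache (LRU->MRU): [W X]
  18. access R: MISS, evict W. Cache (LRU->MRU): [X R]
  19. access G: MISS, evict X. Cache (LRU->MRU): [R G]
  20. access G: HIT. Cache (LRU->MRU): [R G]
  21. access X: MISS, evict R. Cache (LRU->MRU): [G X]
Total: 6 hits, 15 misses, 13 evictions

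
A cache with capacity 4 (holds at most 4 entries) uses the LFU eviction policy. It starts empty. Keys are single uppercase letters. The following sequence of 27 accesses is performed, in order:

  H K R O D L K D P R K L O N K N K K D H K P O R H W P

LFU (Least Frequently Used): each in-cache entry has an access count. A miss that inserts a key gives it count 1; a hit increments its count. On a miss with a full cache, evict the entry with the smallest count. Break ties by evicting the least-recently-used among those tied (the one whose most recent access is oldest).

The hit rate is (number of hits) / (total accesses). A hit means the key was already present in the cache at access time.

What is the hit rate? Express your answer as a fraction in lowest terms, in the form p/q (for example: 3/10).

LFU simulation (capacity=4):
  1. access H: MISS. Cache: [H(c=1)]
  2. access K: MISS. Cache: [H(c=1) K(c=1)]
  3. access R: MISS. Cache: [H(c=1) K(c=1) R(c=1)]
  4. access O: MISS. Cache: [H(c=1) K(c=1) R(c=1) O(c=1)]
  5. access D: MISS, evict H(c=1). Cache: [K(c=1) R(c=1) O(c=1) D(c=1)]
  6. access L: MISS, evict K(c=1). Cache: [R(c=1) O(c=1) D(c=1) L(c=1)]
  7. access K: MISS, evict R(c=1). Cache: [O(c=1) D(c=1) L(c=1) K(c=1)]
  8. access D: HIT, count now 2. Cache: [O(c=1) L(c=1) K(c=1) D(c=2)]
  9. access P: MISS, evict O(c=1). Cache: [L(c=1) K(c=1) P(c=1) D(c=2)]
  10. access R: MISS, evict L(c=1). Cache: [K(c=1) P(c=1) R(c=1) D(c=2)]
  11. access K: HIT, count now 2. Cache: [P(c=1) R(c=1) D(c=2) K(c=2)]
  12. access L: MISS, evict P(c=1). Cache: [R(c=1) L(c=1) D(c=2) K(c=2)]
  13. access O: MISS, evict R(c=1). Cache: [L(c=1) O(c=1) D(c=2) K(c=2)]
  14. access N: MISS, evict L(c=1). Cache: [O(c=1) N(c=1) D(c=2) K(c=2)]
  15. access K: HIT, count now 3. Cache: [O(c=1) N(c=1) D(c=2) K(c=3)]
  16. access N: HIT, count now 2. Cache: [O(c=1) D(c=2) N(c=2) K(c=3)]
  17. access K: HIT, count now 4. Cache: [O(c=1) D(c=2) N(c=2) K(c=4)]
  18. access K: HIT, count now 5. Cache: [O(c=1) D(c=2) N(c=2) K(c=5)]
  19. access D: HIT, count now 3. Cache: [O(c=1) N(c=2) D(c=3) K(c=5)]
  20. access H: MISS, evict O(c=1). Cache: [H(c=1) N(c=2) D(c=3) K(c=5)]
  21. access K: HIT, count now 6. Cache: [H(c=1) N(c=2) D(c=3) K(c=6)]
  22. access P: MISS, evict H(c=1). Cache: [P(c=1) N(c=2) D(c=3) K(c=6)]
  23. access O: MISS, evict P(c=1). Cache: [O(c=1) N(c=2) D(c=3) K(c=6)]
  24. access R: MISS, evict O(c=1). Cache: [R(c=1) N(c=2) D(c=3) K(c=6)]
  25. access H: MISS, evict R(c=1). Cache: [H(c=1) N(c=2) D(c=3) K(c=6)]
  26. access W: MISS, evict H(c=1). Cache: [W(c=1) N(c=2) D(c=3) K(c=6)]
  27. access P: MISS, evict W(c=1). Cache: [P(c=1) N(c=2) D(c=3) K(c=6)]
Total: 8 hits, 19 misses, 15 evictions

Hit rate = 8/27

Answer: 8/27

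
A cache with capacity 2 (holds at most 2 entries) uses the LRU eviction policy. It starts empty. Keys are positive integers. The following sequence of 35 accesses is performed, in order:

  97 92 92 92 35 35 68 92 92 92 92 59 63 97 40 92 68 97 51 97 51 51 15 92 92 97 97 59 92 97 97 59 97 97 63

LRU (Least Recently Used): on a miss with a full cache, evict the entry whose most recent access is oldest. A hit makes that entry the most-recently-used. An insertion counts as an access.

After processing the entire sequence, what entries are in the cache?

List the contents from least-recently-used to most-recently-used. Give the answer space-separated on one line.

LRU simulation (capacity=2):
  1. access 97: MISS. Cache (LRU->MRU): [97]
  2. access 92: MISS. Cache (LRU->MRU): [97 92]
  3. access 92: HIT. Cache (LRU->MRU): [97 92]
  4. access 92: HIT. Cache (LRU->MRU): [97 92]
  5. access 35: MISS, evict 97. Cache (LRU->MRU): [92 35]
  6. access 35: HIT. Cache (LRU->MRU): [92 35]
  7. access 68: MISS, evict 92. Cache (LRU->MRU): [35 68]
  8. access 92: MISS, evict 35. Cache (LRU->MRU): [68 92]
  9. access 92: HIT. Cache (LRU->MRU): [68 92]
  10. access 92: HIT. Cache (LRU->MRU): [68 92]
  11. access 92: HIT. Cache (LRU->MRU): [68 92]
  12. access 59: MISS, evict 68. Cache (LRU->MRU): [92 59]
  13. access 63: MISS, evict 92. Cache (LRU->MRU): [59 63]
  14. access 97: MISS, evict 59. Cache (LRU->MRU): [63 97]
  15. access 40: MISS, evict 63. Cache (LRU->MRU): [97 40]
  16. access 92: MISS, evict 97. Cache (LRU->MRU): [40 92]
  17. access 68: MISS, evict 40. Cache (LRU->MRU): [92 68]
  18. access 97: MISS, evict 92. Cache (LRU->MRU): [68 97]
  19. access 51: MISS, evict 68. Cache (LRU->MRU): [97 51]
  20. access 97: HIT. Cache (LRU->MRU): [51 97]
  21. access 51: HIT. Cache (LRU->MRU): [97 51]
  22. access 51: HIT. Cache (LRU->MRU): [97 51]
  23. access 15: MISS, evict 97. Cache (LRU->MRU): [51 15]
  24. access 92: MISS, evict 51. Cache (LRU->MRU): [15 92]
  25. access 92: HIT. Cache (LRU->MRU): [15 92]
  26. access 97: MISS, evict 15. Cache (LRU->MRU): [92 97]
  27. access 97: HIT. Cache (LRU->MRU): [92 97]
  28. access 59: MISS, evict 92. Cache (LRU->MRU): [97 59]
  29. access 92: MISS, evict 97. Cache (LRU->MRU): [59 92]
  30. access 97: MISS, evict 59. Cache (LRU->MRU): [92 97]
  31. access 97: HIT. Cache (LRU->MRU): [92 97]
  32. access 59: MISS, evict 92. Cache (LRU->MRU): [97 59]
  33. access 97: HIT. Cache (LRU->MRU): [59 97]
  34. access 97: HIT. Cache (LRU->MRU): [59 97]
  35. access 63: MISS, evict 59. Cache (LRU->MRU): [97 63]
Total: 14 hits, 21 misses, 19 evictions

Answer: 97 63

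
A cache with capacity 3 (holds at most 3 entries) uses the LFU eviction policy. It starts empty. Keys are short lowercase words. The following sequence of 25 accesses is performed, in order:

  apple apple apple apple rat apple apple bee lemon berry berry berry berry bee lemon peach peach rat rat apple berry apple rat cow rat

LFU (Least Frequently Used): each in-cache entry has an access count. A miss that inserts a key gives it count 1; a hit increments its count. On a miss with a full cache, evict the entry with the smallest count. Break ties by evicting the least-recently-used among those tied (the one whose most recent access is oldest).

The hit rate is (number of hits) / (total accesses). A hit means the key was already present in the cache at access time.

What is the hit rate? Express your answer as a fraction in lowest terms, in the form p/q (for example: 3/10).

LFU simulation (capacity=3):
  1. access apple: MISS. Cache: [apple(c=1)]
  2. access apple: HIT, count now 2. Cache: [apple(c=2)]
  3. access apple: HIT, count now 3. Cache: [apple(c=3)]
  4. access apple: HIT, count now 4. Cache: [apple(c=4)]
  5. access rat: MISS. Cache: [rat(c=1) apple(c=4)]
  6. access apple: HIT, count now 5. Cache: [rat(c=1) apple(c=5)]
  7. access apple: HIT, count now 6. Cache: [rat(c=1) apple(c=6)]
  8. access bee: MISS. Cache: [rat(c=1) bee(c=1) apple(c=6)]
  9. access lemon: MISS, evict rat(c=1). Cache: [bee(c=1) lemon(c=1) apple(c=6)]
  10. access berry: MISS, evict bee(c=1). Cache: [lemon(c=1) berry(c=1) apple(c=6)]
  11. access berry: HIT, count now 2. Cache: [lemon(c=1) berry(c=2) apple(c=6)]
  12. access berry: HIT, count now 3. Cache: [lemon(c=1) berry(c=3) apple(c=6)]
  13. access berry: HIT, count now 4. Cache: [lemon(c=1) berry(c=4) apple(c=6)]
  14. access bee: MISS, evict lemon(c=1). Cache: [bee(c=1) berry(c=4) apple(c=6)]
  15. access lemon: MISS, evict bee(c=1). Cache: [lemon(c=1) berry(c=4) apple(c=6)]
  16. access peach: MISS, evict lemon(c=1). Cache: [peach(c=1) berry(c=4) apple(c=6)]
  17. access peach: HIT, count now 2. Cache: [peach(c=2) berry(c=4) apple(c=6)]
  18. access rat: MISS, evict peach(c=2). Cache: [rat(c=1) berry(c=4) apple(c=6)]
  19. access rat: HIT, count now 2. Cache: [rat(c=2) berry(c=4) apple(c=6)]
  20. access apple: HIT, count now 7. Cache: [rat(c=2) berry(c=4) apple(c=7)]
  21. access berry: HIT, count now 5. Cache: [rat(c=2) berry(c=5) apple(c=7)]
  22. access apple: HIT, count now 8. Cache: [rat(c=2) berry(c=5) apple(c=8)]
  23. access rat: HIT, count now 3. Cache: [rat(c=3) berry(c=5) apple(c=8)]
  24. access cow: MISS, evict rat(c=3). Cache: [cow(c=1) berry(c=5) apple(c=8)]
  25. access rat: MISS, evict cow(c=1). Cache: [rat(c=1) berry(c=5) apple(c=8)]
Total: 14 hits, 11 misses, 8 evictions

Hit rate = 14/25

Answer: 14/25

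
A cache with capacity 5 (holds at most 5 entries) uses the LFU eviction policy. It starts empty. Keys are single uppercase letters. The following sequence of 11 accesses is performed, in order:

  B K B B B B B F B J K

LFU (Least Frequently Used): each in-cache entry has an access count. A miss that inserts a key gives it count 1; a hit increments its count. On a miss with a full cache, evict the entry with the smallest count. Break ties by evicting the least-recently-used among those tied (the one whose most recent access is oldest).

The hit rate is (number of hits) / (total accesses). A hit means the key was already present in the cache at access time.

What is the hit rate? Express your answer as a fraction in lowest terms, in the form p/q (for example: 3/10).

Answer: 7/11

Derivation:
LFU simulation (capacity=5):
  1. access B: MISS. Cache: [B(c=1)]
  2. access K: MISS. Cache: [B(c=1) K(c=1)]
  3. access B: HIT, count now 2. Cache: [K(c=1) B(c=2)]
  4. access B: HIT, count now 3. Cache: [K(c=1) B(c=3)]
  5. access B: HIT, count now 4. Cache: [K(c=1) B(c=4)]
  6. access B: HIT, count now 5. Cache: [K(c=1) B(c=5)]
  7. access B: HIT, count now 6. Cache: [K(c=1) B(c=6)]
  8. access F: MISS. Cache: [K(c=1) F(c=1) B(c=6)]
  9. access B: HIT, count now 7. Cache: [K(c=1) F(c=1) B(c=7)]
  10. access J: MISS. Cache: [K(c=1) F(c=1) J(c=1) B(c=7)]
  11. access K: HIT, count now 2. Cache: [F(c=1) J(c=1) K(c=2) B(c=7)]
Total: 7 hits, 4 misses, 0 evictions

Hit rate = 7/11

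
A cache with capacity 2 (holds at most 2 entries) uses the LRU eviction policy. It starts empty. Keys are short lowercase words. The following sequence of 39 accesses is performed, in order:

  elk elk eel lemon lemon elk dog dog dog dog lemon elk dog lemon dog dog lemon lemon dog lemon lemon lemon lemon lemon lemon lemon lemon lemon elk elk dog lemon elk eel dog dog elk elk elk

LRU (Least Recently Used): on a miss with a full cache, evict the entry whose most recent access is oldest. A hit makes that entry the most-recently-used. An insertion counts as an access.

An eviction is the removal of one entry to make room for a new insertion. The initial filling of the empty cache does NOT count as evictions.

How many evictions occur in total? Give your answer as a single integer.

LRU simulation (capacity=2):
  1. access elk: MISS. Cache (LRU->MRU): [elk]
  2. access elk: HIT. Cache (LRU->MRU): [elk]
  3. access eel: MISS. Cache (LRU->MRU): [elk eel]
  4. access lemon: MISS, evict elk. Cache (LRU->MRU): [eel lemon]
  5. access lemon: HIT. Cache (LRU->MRU): [eel lemon]
  6. access elk: MISS, evict eel. Cache (LRU->MRU): [lemon elk]
  7. access dog: MISS, evict lemon. Cache (LRU->MRU): [elk dog]
  8. access dog: HIT. Cache (LRU->MRU): [elk dog]
  9. access dog: HIT. Cache (LRU->MRU): [elk dog]
  10. access dog: HIT. Cache (LRU->MRU): [elk dog]
  11. access lemon: MISS, evict elk. Cache (LRU->MRU): [dog lemon]
  12. access elk: MISS, evict dog. Cache (LRU->MRU): [lemon elk]
  13. access dog: MISS, evict lemon. Cache (LRU->MRU): [elk dog]
  14. access lemon: MISS, evict elk. Cache (LRU->MRU): [dog lemon]
  15. access dog: HIT. Cache (LRU->MRU): [lemon dog]
  16. access dog: HIT. Cache (LRU->MRU): [lemon dog]
  17. access lemon: HIT. Cache (LRU->MRU): [dog lemon]
  18. access lemon: HIT. Cache (LRU->MRU): [dog lemon]
  19. access dog: HIT. Cache (LRU->MRU): [lemon dog]
  20. access lemon: HIT. Cache (LRU->MRU): [dog lemon]
  21. access lemon: HIT. Cache (LRU->MRU): [dog lemon]
  22. access lemon: HIT. Cache (LRU->MRU): [dog lemon]
  23. access lemon: HIT. Cache (LRU->MRU): [dog lemon]
  24. access lemon: HIT. Cache (LRU->MRU): [dog lemon]
  25. access lemon: HIT. Cache (LRU->MRU): [dog lemon]
  26. access lemon: HIT. Cache (LRU->MRU): [dog lemon]
  27. access lemon: HIT. Cache (LRU->MRU): [dog lemon]
  28. access lemon: HIT. Cache (LRU->MRU): [dog lemon]
  29. access elk: MISS, evict dog. Cache (LRU->MRU): [lemon elk]
  30. access elk: HIT. Cache (LRU->MRU): [lemon elk]
  31. access dog: MISS, evict lemon. Cache (LRU->MRU): [elk dog]
  32. access lemon: MISS, evict elk. Cache (LRU->MRU): [dog lemon]
  33. access elk: MISS, evict dog. Cache (LRU->MRU): [lemon elk]
  34. access eel: MISS, evict lemon. Cache (LRU->MRU): [elk eel]
  35. access dog: MISS, evict elk. Cache (LRU->MRU): [eel dog]
  36. access dog: HIT. Cache (LRU->MRU): [eel dog]
  37. access elk: MISS, evict eel. Cache (LRU->MRU): [dog elk]
  38. access elk: HIT. Cache (LRU->MRU): [dog elk]
  39. access elk: HIT. Cache (LRU->MRU): [dog elk]
Total: 23 hits, 16 misses, 14 evictions

Answer: 14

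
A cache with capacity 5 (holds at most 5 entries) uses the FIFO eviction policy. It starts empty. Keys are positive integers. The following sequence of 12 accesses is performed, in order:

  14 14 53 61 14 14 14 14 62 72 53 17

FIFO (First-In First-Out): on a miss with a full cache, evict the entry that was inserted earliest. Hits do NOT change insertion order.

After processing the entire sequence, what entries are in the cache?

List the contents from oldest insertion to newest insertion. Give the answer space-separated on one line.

Answer: 53 61 62 72 17

Derivation:
FIFO simulation (capacity=5):
  1. access 14: MISS. Cache (old->new): [14]
  2. access 14: HIT. Cache (old->new): [14]
  3. access 53: MISS. Cache (old->new): [14 53]
  4. access 61: MISS. Cache (old->new): [14 53 61]
  5. access 14: HIT. Cache (old->new): [14 53 61]
  6. access 14: HIT. Cache (old->new): [14 53 61]
  7. access 14: HIT. Cache (old->new): [14 53 61]
  8. access 14: HIT. Cache (old->new): [14 53 61]
  9. access 62: MISS. Cache (old->new): [14 53 61 62]
  10. access 72: MISS. Cache (old->new): [14 53 61 62 72]
  11. access 53: HIT. Cache (old->new): [14 53 61 62 72]
  12. access 17: MISS, evict 14. Cache (old->new): [53 61 62 72 17]
Total: 6 hits, 6 misses, 1 evictions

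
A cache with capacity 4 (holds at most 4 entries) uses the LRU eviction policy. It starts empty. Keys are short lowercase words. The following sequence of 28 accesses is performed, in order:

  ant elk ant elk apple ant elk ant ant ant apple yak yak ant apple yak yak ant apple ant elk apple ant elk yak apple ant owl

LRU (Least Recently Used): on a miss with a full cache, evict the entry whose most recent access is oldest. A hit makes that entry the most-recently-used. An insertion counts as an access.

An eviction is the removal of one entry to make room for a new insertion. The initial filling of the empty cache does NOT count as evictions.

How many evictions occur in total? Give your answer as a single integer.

LRU simulation (capacity=4):
  1. access ant: MISS. Cache (LRU->MRU): [ant]
  2. access elk: MISS. Cache (LRU->MRU): [ant elk]
  3. access ant: HIT. Cache (LRU->MRU): [elk ant]
  4. access elk: HIT. Cache (LRU->MRU): [ant elk]
  5. access apple: MISS. Cache (LRU->MRU): [ant elk apple]
  6. access ant: HIT. Cache (LRU->MRU): [elk apple ant]
  7. access elk: HIT. Cache (LRU->MRU): [apple ant elk]
  8. access ant: HIT. Cache (LRU->MRU): [apple elk ant]
  9. access ant: HIT. Cache (LRU->MRU): [apple elk ant]
  10. access ant: HIT. Cache (LRU->MRU): [apple elk ant]
  11. access apple: HIT. Cache (LRU->MRU): [elk ant apple]
  12. access yak: MISS. Cache (LRU->MRU): [elk ant apple yak]
  13. access yak: HIT. Cache (LRU->MRU): [elk ant apple yak]
  14. access ant: HIT. Cache (LRU->MRU): [elk apple yak ant]
  15. access apple: HIT. Cache (LRU->MRU): [elk yak ant apple]
  16. access yak: HIT. Cache (LRU->MRU): [elk ant apple yak]
  17. access yak: HIT. Cache (LRU->MRU): [elk ant apple yak]
  18. access ant: HIT. Cache (LRU->MRU): [elk apple yak ant]
  19. access apple: HIT. Cache (LRU->MRU): [elk yak ant apple]
  20. access ant: HIT. Cache (LRU->MRU): [elk yak apple ant]
  21. access elk: HIT. Cache (LRU->MRU): [yak apple ant elk]
  22. access apple: HIT. Cache (LRU->MRU): [yak ant elk apple]
  23. access ant: HIT. Cache (LRU->MRU): [yak elk apple ant]
  24. access elk: HIT. Cache (LRU->MRU): [yak apple ant elk]
  25. access yak: HIT. Cache (LRU->MRU): [apple ant elk yak]
  26. access apple: HIT. Cache (LRU->MRU): [ant elk yak apple]
  27. access ant: HIT. Cache (LRU->MRU): [elk yak apple ant]
  28. access owl: MISS, evict elk. Cache (LRU->MRU): [yak apple ant owl]
Total: 23 hits, 5 misses, 1 evictions

Answer: 1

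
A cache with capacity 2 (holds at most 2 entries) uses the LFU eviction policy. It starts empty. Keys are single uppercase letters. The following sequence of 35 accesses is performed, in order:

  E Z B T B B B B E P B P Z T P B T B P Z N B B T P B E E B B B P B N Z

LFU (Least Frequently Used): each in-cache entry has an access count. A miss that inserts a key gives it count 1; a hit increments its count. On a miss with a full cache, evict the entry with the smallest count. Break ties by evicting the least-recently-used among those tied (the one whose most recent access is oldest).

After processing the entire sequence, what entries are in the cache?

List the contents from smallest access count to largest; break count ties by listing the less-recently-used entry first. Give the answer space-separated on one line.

Answer: Z B

Derivation:
LFU simulation (capacity=2):
  1. access E: MISS. Cache: [E(c=1)]
  2. access Z: MISS. Cache: [E(c=1) Z(c=1)]
  3. access B: MISS, evict E(c=1). Cache: [Z(c=1) B(c=1)]
  4. access T: MISS, evict Z(c=1). Cache: [B(c=1) T(c=1)]
  5. access B: HIT, count now 2. Cache: [T(c=1) B(c=2)]
  6. access B: HIT, count now 3. Cache: [T(c=1) B(c=3)]
  7. access B: HIT, count now 4. Cache: [T(c=1) B(c=4)]
  8. access B: HIT, count now 5. Cache: [T(c=1) B(c=5)]
  9. access E: MISS, evict T(c=1). Cache: [E(c=1) B(c=5)]
  10. access P: MISS, evict E(c=1). Cache: [P(c=1) B(c=5)]
  11. access B: HIT, count now 6. Cache: [P(c=1) B(c=6)]
  12. access P: HIT, count now 2. Cache: [P(c=2) B(c=6)]
  13. access Z: MISS, evict P(c=2). Cache: [Z(c=1) B(c=6)]
  14. access T: MISS, evict Z(c=1). Cache: [T(c=1) B(c=6)]
  15. access P: MISS, evict T(c=1). Cache: [P(c=1) B(c=6)]
  16. access B: HIT, count now 7. Cache: [P(c=1) B(c=7)]
  17. access T: MISS, evict P(c=1). Cache: [T(c=1) B(c=7)]
  18. access B: HIT, count now 8. Cache: [T(c=1) B(c=8)]
  19. access P: MISS, evict T(c=1). Cache: [P(c=1) B(c=8)]
  20. access Z: MISS, evict P(c=1). Cache: [Z(c=1) B(c=8)]
  21. access N: MISS, evict Z(c=1). Cache: [N(c=1) B(c=8)]
  22. access B: HIT, count now 9. Cache: [N(c=1) B(c=9)]
  23. access B: HIT, count now 10. Cache: [N(c=1) B(c=10)]
  24. access T: MISS, evict N(c=1). Cache: [T(c=1) B(c=10)]
  25. access P: MISS, evict T(c=1). Cache: [P(c=1) B(c=10)]
  26. access B: HIT, count now 11. Cache: [P(c=1) B(c=11)]
  27. access E: MISS, evict P(c=1). Cache: [E(c=1) B(c=11)]
  28. access E: HIT, count now 2. Cache: [E(c=2) B(c=11)]
  29. access B: HIT, count now 12. Cache: [E(c=2) B(c=12)]
  30. access B: HIT, count now 13. Cache: [E(c=2) B(c=13)]
  31. access B: HIT, count now 14. Cache: [E(c=2) B(c=14)]
  32. access P: MISS, evict E(c=2). Cache: [P(c=1) B(c=14)]
  33. access B: HIT, count now 15. Cache: [P(c=1) B(c=15)]
  34. access N: MISS, evict P(c=1). Cache: [N(c=1) B(c=15)]
  35. access Z: MISS, evict N(c=1). Cache: [Z(c=1) B(c=15)]
Total: 16 hits, 19 misses, 17 evictions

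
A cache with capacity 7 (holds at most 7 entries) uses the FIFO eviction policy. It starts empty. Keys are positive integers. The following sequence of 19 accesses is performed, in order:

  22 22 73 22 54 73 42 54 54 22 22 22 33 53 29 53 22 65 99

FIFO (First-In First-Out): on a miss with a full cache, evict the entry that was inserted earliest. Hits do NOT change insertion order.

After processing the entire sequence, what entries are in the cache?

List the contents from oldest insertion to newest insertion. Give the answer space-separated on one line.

FIFO simulation (capacity=7):
  1. access 22: MISS. Cache (old->new): [22]
  2. access 22: HIT. Cache (old->new): [22]
  3. access 73: MISS. Cache (old->new): [22 73]
  4. access 22: HIT. Cache (old->new): [22 73]
  5. access 54: MISS. Cache (old->new): [22 73 54]
  6. access 73: HIT. Cache (old->new): [22 73 54]
  7. access 42: MISS. Cache (old->new): [22 73 54 42]
  8. access 54: HIT. Cache (old->new): [22 73 54 42]
  9. access 54: HIT. Cache (old->new): [22 73 54 42]
  10. access 22: HIT. Cache (old->new): [22 73 54 42]
  11. access 22: HIT. Cache (old->new): [22 73 54 42]
  12. access 22: HIT. Cache (old->new): [22 73 54 42]
  13. access 33: MISS. Cache (old->new): [22 73 54 42 33]
  14. access 53: MISS. Cache (old->new): [22 73 54 42 33 53]
  15. access 29: MISS. Cache (old->new): [22 73 54 42 33 53 29]
  16. access 53: HIT. Cache (old->new): [22 73 54 42 33 53 29]
  17. access 22: HIT. Cache (old->new): [22 73 54 42 33 53 29]
  18. access 65: MISS, evict 22. Cache (old->new): [73 54 42 33 53 29 65]
  19. access 99: MISS, evict 73. Cache (old->new): [54 42 33 53 29 65 99]
Total: 10 hits, 9 misses, 2 evictions

Answer: 54 42 33 53 29 65 99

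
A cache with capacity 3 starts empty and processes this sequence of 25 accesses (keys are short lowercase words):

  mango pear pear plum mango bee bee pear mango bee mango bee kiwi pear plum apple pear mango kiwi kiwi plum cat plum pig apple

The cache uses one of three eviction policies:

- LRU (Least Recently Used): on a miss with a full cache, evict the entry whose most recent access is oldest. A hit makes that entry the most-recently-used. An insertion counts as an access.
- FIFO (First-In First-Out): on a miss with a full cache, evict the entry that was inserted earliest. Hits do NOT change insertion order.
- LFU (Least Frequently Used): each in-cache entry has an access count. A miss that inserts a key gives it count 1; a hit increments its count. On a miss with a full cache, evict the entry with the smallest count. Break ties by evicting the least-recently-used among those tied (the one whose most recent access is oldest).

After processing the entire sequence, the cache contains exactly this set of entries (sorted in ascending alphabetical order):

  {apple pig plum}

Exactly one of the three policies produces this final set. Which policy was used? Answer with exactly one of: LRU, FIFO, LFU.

Answer: LRU

Derivation:
Simulating under each policy and comparing final sets:
  LRU: final set = {apple pig plum} -> MATCHES target
  FIFO: final set = {apple cat pig} -> differs
  LFU: final set = {apple bee mango} -> differs
Only LRU produces the target set.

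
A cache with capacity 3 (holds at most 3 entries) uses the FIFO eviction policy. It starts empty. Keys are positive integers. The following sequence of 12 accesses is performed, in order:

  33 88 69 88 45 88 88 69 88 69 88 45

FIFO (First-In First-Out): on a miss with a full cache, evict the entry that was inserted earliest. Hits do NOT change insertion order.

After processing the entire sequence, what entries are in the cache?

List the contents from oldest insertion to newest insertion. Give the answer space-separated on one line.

FIFO simulation (capacity=3):
  1. access 33: MISS. Cache (old->new): [33]
  2. access 88: MISS. Cache (old->new): [33 88]
  3. access 69: MISS. Cache (old->new): [33 88 69]
  4. access 88: HIT. Cache (old->new): [33 88 69]
  5. access 45: MISS, evict 33. Cache (old->new): [88 69 45]
  6. access 88: HIT. Cache (old->new): [88 69 45]
  7. access 88: HIT. Cache (old->new): [88 69 45]
  8. access 69: HIT. Cache (old->new): [88 69 45]
  9. access 88: HIT. Cache (old->new): [88 69 45]
  10. access 69: HIT. Cache (old->new): [88 69 45]
  11. access 88: HIT. Cache (old->new): [88 69 45]
  12. access 45: HIT. Cache (old->new): [88 69 45]
Total: 8 hits, 4 misses, 1 evictions

Answer: 88 69 45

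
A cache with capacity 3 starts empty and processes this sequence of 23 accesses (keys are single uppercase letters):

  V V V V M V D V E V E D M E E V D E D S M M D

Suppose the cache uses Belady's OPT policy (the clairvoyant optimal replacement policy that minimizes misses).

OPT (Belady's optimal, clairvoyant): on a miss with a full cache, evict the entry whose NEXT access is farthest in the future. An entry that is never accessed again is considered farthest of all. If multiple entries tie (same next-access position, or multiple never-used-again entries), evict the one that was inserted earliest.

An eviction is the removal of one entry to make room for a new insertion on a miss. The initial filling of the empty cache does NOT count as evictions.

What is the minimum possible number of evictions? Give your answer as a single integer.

Answer: 4

Derivation:
OPT (Belady) simulation (capacity=3):
  1. access V: MISS. Cache: [V]
  2. access V: HIT. Next use of V: step 3. Cache: [V]
  3. access V: HIT. Next use of V: step 4. Cache: [V]
  4. access V: HIT. Next use of V: step 6. Cache: [V]
  5. access M: MISS. Cache: [V M]
  6. access V: HIT. Next use of V: step 8. Cache: [V M]
  7. access D: MISS. Cache: [V M D]
  8. access V: HIT. Next use of V: step 10. Cache: [V M D]
  9. access E: MISS, evict M (next use: step 13). Cache: [V D E]
  10. access V: HIT. Next use of V: step 16. Cache: [V D E]
  11. access E: HIT. Next use of E: step 14. Cache: [V D E]
  12. access D: HIT. Next use of D: step 17. Cache: [V D E]
  13. access M: MISS, evict D (next use: step 17). Cache: [V E M]
  14. access E: HIT. Next use of E: step 15. Cache: [V E M]
  15. access E: HIT. Next use of E: step 18. Cache: [V E M]
  16. access V: HIT. Next use of V: never. Cache: [V E M]
  17. access D: MISS, evict V (next use: never). Cache: [E M D]
  18. access E: HIT. Next use of E: never. Cache: [E M D]
  19. access D: HIT. Next use of D: step 23. Cache: [E M D]
  20. access S: MISS, evict E (next use: never). Cache: [M D S]
  21. access M: HIT. Next use of M: step 22. Cache: [M D S]
  22. access M: HIT. Next use of M: never. Cache: [M D S]
  23. access D: HIT. Next use of D: never. Cache: [M D S]
Total: 16 hits, 7 misses, 4 evictions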